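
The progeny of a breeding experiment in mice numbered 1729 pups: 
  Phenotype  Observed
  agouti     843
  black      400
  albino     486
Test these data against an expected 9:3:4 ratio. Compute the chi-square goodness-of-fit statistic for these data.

41.673

Under the 9:3:4 hypothesis (Σ ratio = 16, N = 1729):
  agouti: 1729 × 9/16 = 972.5625
  black: 1729 × 3/16 = 324.1875
  albino: 1729 × 4/16 = 432.25
χ² = Σ (O − E)² / E
  agouti: (843 − 972.5625)² / 972.5625 = 17.2600
  black: (400 − 324.1875)² / 324.1875 = 17.7290
  albino: (486 − 432.25)² / 432.25 = 6.6838
χ² = 17.2600 + 17.7290 + 6.6838 = 41.6728 ≈ 41.673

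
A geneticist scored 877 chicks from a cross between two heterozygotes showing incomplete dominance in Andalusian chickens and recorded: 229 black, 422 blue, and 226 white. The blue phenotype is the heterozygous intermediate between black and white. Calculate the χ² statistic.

With incomplete dominance, a heterozygote × heterozygote cross gives a 1:2:1 phenotypic ratio.
Under the 1:2:1 hypothesis (Σ ratio = 4, N = 877):
  black: 877 × 1/4 = 219.25
  blue: 877 × 2/4 = 438.5
  white: 877 × 1/4 = 219.25
χ² = Σ (O − E)² / E
  black: (229 − 219.25)² / 219.25 = 0.4336
  blue: (422 − 438.5)² / 438.5 = 0.6209
  white: (226 − 219.25)² / 219.25 = 0.2078
χ² = 0.4336 + 0.6209 + 0.2078 = 1.2623 ≈ 1.262

1.262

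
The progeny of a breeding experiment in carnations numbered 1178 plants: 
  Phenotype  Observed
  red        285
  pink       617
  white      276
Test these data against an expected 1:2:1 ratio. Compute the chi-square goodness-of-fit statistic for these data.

Total ratio parts = 4. Expected numbers out of 1178:
  red: 1178 × 1/4 = 294.5
  pink: 1178 × 2/4 = 589
  white: 1178 × 1/4 = 294.5
χ² = Σ (O − E)² / E
  red: (285 − 294.5)² / 294.5 = 0.3065
  pink: (617 − 589)² / 589 = 1.3311
  white: (276 − 294.5)² / 294.5 = 1.1621
χ² = 0.3065 + 1.3311 + 1.1621 = 2.7997 ≈ 2.800

2.800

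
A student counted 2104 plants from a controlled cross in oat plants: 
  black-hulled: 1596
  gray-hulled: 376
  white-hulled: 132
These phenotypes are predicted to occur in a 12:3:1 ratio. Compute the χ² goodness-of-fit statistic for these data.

1.075

Expected counts for N = 2104 under a 12:3:1 ratio (total parts = 16):
  black-hulled: 2104 × 12/16 = 1578
  gray-hulled: 2104 × 3/16 = 394.5
  white-hulled: 2104 × 1/16 = 131.5
χ² = Σ (O − E)² / E
  black-hulled: (1596 − 1578)² / 1578 = 0.2053
  gray-hulled: (376 − 394.5)² / 394.5 = 0.8676
  white-hulled: (132 − 131.5)² / 131.5 = 0.0019
χ² = 0.2053 + 0.8676 + 0.0019 = 1.0748 ≈ 1.075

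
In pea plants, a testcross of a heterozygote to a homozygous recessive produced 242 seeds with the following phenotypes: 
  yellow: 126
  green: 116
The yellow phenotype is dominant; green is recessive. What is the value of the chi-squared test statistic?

0.413

A testcross of a heterozygote (Aa × aa) gives a 1:1 phenotypic ratio.
Under the 1:1 hypothesis (Σ ratio = 2, N = 242):
  yellow: 242 × 1/2 = 121
  green: 242 × 1/2 = 121
χ² = Σ (O − E)² / E
  yellow: (126 − 121)² / 121 = 0.2066
  green: (116 − 121)² / 121 = 0.2066
χ² = 0.2066 + 0.2066 = 0.4132 ≈ 0.413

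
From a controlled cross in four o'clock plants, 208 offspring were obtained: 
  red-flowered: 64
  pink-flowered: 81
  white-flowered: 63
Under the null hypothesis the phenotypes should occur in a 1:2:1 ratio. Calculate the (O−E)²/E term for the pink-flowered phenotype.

5.087

Total ratio parts = 4. Expected numbers out of 208:
  red-flowered: 208 × 1/4 = 52
  pink-flowered: 208 × 2/4 = 104
  white-flowered: 208 × 1/4 = 52
Contribution of pink-flowered: (81 − 104)² / 104 = 5.0865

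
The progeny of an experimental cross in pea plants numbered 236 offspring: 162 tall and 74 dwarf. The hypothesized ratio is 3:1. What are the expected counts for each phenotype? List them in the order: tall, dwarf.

The 3:1 ratio has 4 parts, so with N = 236 the expected counts are:
  tall: 236 × 3/4 = 177
  dwarf: 236 × 1/4 = 59

177, 59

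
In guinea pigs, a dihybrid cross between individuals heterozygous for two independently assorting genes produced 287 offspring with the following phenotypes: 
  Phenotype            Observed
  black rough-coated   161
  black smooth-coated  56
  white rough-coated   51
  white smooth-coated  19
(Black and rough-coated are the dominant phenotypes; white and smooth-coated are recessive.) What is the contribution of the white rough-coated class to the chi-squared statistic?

A dihybrid F₂ with independent assortment and complete dominance at both loci gives a 9:3:3:1 phenotypic ratio.
Expected counts for N = 287 under a 9:3:3:1 ratio (total parts = 16):
  black rough-coated: 287 × 9/16 = 161.4375
  black smooth-coated: 287 × 3/16 = 53.8125
  white rough-coated: 287 × 3/16 = 53.8125
  white smooth-coated: 287 × 1/16 = 17.9375
Contribution of white rough-coated: (51 − 53.8125)² / 53.8125 = 0.1470

0.147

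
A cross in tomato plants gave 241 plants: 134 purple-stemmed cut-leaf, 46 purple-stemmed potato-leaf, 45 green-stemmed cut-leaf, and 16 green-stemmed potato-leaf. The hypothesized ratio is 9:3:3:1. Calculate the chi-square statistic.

Expected counts for N = 241 under a 9:3:3:1 ratio (total parts = 16):
  purple-stemmed cut-leaf: 241 × 9/16 = 135.5625
  purple-stemmed potato-leaf: 241 × 3/16 = 45.1875
  green-stemmed cut-leaf: 241 × 3/16 = 45.1875
  green-stemmed potato-leaf: 241 × 1/16 = 15.0625
χ² = Σ (O − E)² / E
  purple-stemmed cut-leaf: (134 − 135.5625)² / 135.5625 = 0.0180
  purple-stemmed potato-leaf: (46 − 45.1875)² / 45.1875 = 0.0146
  green-stemmed cut-leaf: (45 − 45.1875)² / 45.1875 = 0.0008
  green-stemmed potato-leaf: (16 − 15.0625)² / 15.0625 = 0.0584
χ² = 0.0180 + 0.0146 + 0.0008 + 0.0584 = 0.0918 ≈ 0.092

0.092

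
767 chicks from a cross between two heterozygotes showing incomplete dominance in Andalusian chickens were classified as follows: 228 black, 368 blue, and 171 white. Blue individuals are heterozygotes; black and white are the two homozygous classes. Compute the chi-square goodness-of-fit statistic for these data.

With incomplete dominance, a heterozygote × heterozygote cross gives a 1:2:1 phenotypic ratio.
Expected counts for N = 767 under a 1:2:1 ratio (total parts = 4):
  black: 767 × 1/4 = 191.75
  blue: 767 × 2/4 = 383.5
  white: 767 × 1/4 = 191.75
χ² = Σ (O − E)² / E
  black: (228 − 191.75)² / 191.75 = 6.8530
  blue: (368 − 383.5)² / 383.5 = 0.6265
  white: (171 − 191.75)² / 191.75 = 2.2454
χ² = 6.8530 + 0.6265 + 2.2454 = 9.7249 ≈ 9.725

9.725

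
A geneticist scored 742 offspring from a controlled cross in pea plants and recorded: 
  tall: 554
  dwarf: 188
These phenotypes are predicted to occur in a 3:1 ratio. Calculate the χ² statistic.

0.045

Expected counts for N = 742 under a 3:1 ratio (total parts = 4):
  tall: 742 × 3/4 = 556.5
  dwarf: 742 × 1/4 = 185.5
χ² = Σ (O − E)² / E
  tall: (554 − 556.5)² / 556.5 = 0.0112
  dwarf: (188 − 185.5)² / 185.5 = 0.0337
χ² = 0.0112 + 0.0337 = 0.0449 ≈ 0.045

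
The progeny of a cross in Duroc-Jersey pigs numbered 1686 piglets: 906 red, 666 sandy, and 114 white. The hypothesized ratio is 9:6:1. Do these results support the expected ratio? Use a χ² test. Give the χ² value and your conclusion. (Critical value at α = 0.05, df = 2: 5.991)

4.401; consistent

Under the 9:6:1 hypothesis (Σ ratio = 16, N = 1686):
  red: 1686 × 9/16 = 948.375
  sandy: 1686 × 6/16 = 632.25
  white: 1686 × 1/16 = 105.375
χ² = Σ (O − E)² / E
  red: (906 − 948.375)² / 948.375 = 1.8934
  sandy: (666 − 632.25)² / 632.25 = 1.8016
  white: (114 − 105.375)² / 105.375 = 0.7060
χ² = 1.8934 + 1.8016 + 0.7060 = 4.401
Degrees of freedom = 3 − 1 = 2; critical value at α = 0.05 is 5.991.
Since 4.401 < 5.991, we fail to reject the null hypothesis — the data are consistent with the 9:6:1 ratio.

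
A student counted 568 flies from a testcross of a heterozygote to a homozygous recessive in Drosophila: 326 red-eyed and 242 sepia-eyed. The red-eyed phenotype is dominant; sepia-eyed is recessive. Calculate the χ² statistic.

12.423

A testcross of a heterozygote (Aa × aa) gives a 1:1 phenotypic ratio.
Total ratio parts = 2. Expected numbers out of 568:
  red-eyed: 568 × 1/2 = 284
  sepia-eyed: 568 × 1/2 = 284
χ² = Σ (O − E)² / E
  red-eyed: (326 − 284)² / 284 = 6.2113
  sepia-eyed: (242 − 284)² / 284 = 6.2113
χ² = 6.2113 + 6.2113 = 12.4226 ≈ 12.423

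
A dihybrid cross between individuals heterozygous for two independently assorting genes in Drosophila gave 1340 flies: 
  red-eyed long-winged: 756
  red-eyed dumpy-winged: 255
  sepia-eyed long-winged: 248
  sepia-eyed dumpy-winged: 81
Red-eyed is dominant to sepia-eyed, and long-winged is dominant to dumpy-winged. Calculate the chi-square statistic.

A dihybrid F₂ with independent assortment and complete dominance at both loci gives a 9:3:3:1 phenotypic ratio.
Expected counts for N = 1340 under a 9:3:3:1 ratio (total parts = 16):
  red-eyed long-winged: 1340 × 9/16 = 753.75
  red-eyed dumpy-winged: 1340 × 3/16 = 251.25
  sepia-eyed long-winged: 1340 × 3/16 = 251.25
  sepia-eyed dumpy-winged: 1340 × 1/16 = 83.75
χ² = Σ (O − E)² / E
  red-eyed long-winged: (756 − 753.75)² / 753.75 = 0.0067
  red-eyed dumpy-winged: (255 − 251.25)² / 251.25 = 0.0560
  sepia-eyed long-winged: (248 − 251.25)² / 251.25 = 0.0420
  sepia-eyed dumpy-winged: (81 − 83.75)² / 83.75 = 0.0903
χ² = 0.0067 + 0.0560 + 0.0420 + 0.0903 = 0.195

0.195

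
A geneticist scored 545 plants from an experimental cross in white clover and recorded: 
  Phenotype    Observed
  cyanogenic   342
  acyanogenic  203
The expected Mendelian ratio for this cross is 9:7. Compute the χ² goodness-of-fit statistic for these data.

The 9:7 ratio has 16 parts, so with N = 545 the expected counts are:
  cyanogenic: 545 × 9/16 = 306.5625
  acyanogenic: 545 × 7/16 = 238.4375
χ² = Σ (O − E)² / E
  cyanogenic: (342 − 306.5625)² / 306.5625 = 4.0964
  acyanogenic: (203 − 238.4375)² / 238.4375 = 5.2669
χ² = 4.0964 + 5.2669 = 9.3633 ≈ 9.363

9.363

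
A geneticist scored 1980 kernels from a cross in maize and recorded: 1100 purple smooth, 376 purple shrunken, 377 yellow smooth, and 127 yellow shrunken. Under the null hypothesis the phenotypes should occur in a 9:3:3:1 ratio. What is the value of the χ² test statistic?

The 9:3:3:1 ratio has 16 parts, so with N = 1980 the expected counts are:
  purple smooth: 1980 × 9/16 = 1113.75
  purple shrunken: 1980 × 3/16 = 371.25
  yellow smooth: 1980 × 3/16 = 371.25
  yellow shrunken: 1980 × 1/16 = 123.75
χ² = Σ (O − E)² / E
  purple smooth: (1100 − 1113.75)² / 1113.75 = 0.1698
  purple shrunken: (376 − 371.25)² / 371.25 = 0.0608
  yellow smooth: (377 − 371.25)² / 371.25 = 0.0891
  yellow shrunken: (127 − 123.75)² / 123.75 = 0.0854
χ² = 0.1698 + 0.0608 + 0.0891 + 0.0854 = 0.4051 ≈ 0.405

0.405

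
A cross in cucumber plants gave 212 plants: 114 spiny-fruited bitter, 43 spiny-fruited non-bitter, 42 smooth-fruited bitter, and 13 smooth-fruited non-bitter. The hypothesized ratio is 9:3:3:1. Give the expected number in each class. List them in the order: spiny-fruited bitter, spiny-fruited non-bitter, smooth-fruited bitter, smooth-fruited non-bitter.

119.25, 39.75, 39.75, 13.25

The 9:3:3:1 ratio has 16 parts, so with N = 212 the expected counts are:
  spiny-fruited bitter: 212 × 9/16 = 119.25
  spiny-fruited non-bitter: 212 × 3/16 = 39.75
  smooth-fruited bitter: 212 × 3/16 = 39.75
  smooth-fruited non-bitter: 212 × 1/16 = 13.25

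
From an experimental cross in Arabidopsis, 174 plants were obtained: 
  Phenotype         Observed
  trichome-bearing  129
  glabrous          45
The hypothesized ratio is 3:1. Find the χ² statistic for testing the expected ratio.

0.069

Expected counts for N = 174 under a 3:1 ratio (total parts = 4):
  trichome-bearing: 174 × 3/4 = 130.5
  glabrous: 174 × 1/4 = 43.5
χ² = Σ (O − E)² / E
  trichome-bearing: (129 − 130.5)² / 130.5 = 0.0172
  glabrous: (45 − 43.5)² / 43.5 = 0.0517
χ² = 0.0172 + 0.0517 = 0.0689 ≈ 0.069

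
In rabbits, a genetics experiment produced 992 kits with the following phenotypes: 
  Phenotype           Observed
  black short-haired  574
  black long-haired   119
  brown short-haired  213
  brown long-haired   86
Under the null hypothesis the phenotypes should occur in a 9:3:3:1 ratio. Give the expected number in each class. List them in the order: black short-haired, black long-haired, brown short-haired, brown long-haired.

558, 186, 186, 62

The 9:3:3:1 ratio has 16 parts, so with N = 992 the expected counts are:
  black short-haired: 992 × 9/16 = 558
  black long-haired: 992 × 3/16 = 186
  brown short-haired: 992 × 3/16 = 186
  brown long-haired: 992 × 1/16 = 62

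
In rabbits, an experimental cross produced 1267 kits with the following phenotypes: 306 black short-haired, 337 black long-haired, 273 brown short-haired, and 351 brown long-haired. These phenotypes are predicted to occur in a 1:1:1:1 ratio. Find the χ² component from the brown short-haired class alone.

6.043

Total ratio parts = 4. Expected numbers out of 1267:
  black short-haired: 1267 × 1/4 = 316.75
  black long-haired: 1267 × 1/4 = 316.75
  brown short-haired: 1267 × 1/4 = 316.75
  brown long-haired: 1267 × 1/4 = 316.75
Contribution of brown short-haired: (273 − 316.75)² / 316.75 = 6.0428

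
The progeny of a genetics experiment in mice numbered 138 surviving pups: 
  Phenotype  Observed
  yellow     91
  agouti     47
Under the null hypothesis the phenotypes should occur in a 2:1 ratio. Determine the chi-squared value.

The 2:1 ratio has 3 parts, so with N = 138 the expected counts are:
  yellow: 138 × 2/3 = 92
  agouti: 138 × 1/3 = 46
χ² = Σ (O − E)² / E
  yellow: (91 − 92)² / 92 = 0.0109
  agouti: (47 − 46)² / 46 = 0.0217
χ² = 0.0109 + 0.0217 = 0.0326 ≈ 0.033

0.033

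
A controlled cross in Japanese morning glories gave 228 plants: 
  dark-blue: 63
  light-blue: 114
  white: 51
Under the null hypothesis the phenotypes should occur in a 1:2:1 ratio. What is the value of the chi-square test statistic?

Total ratio parts = 4. Expected numbers out of 228:
  dark-blue: 228 × 1/4 = 57
  light-blue: 228 × 2/4 = 114
  white: 228 × 1/4 = 57
χ² = Σ (O − E)² / E
  dark-blue: (63 − 57)² / 57 = 0.6316
  light-blue: (114 − 114)² / 114 = 0.0000
  white: (51 − 57)² / 57 = 0.6316
χ² = 0.6316 + 0.0000 + 0.6316 = 1.2632 ≈ 1.263

1.263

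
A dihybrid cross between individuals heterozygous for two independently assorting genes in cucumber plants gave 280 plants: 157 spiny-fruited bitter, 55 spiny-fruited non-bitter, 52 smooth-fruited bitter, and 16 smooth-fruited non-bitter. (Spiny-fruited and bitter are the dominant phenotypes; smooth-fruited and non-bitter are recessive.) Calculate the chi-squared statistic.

A dihybrid F₂ with independent assortment and complete dominance at both loci gives a 9:3:3:1 phenotypic ratio.
Total ratio parts = 16. Expected numbers out of 280:
  spiny-fruited bitter: 280 × 9/16 = 157.5
  spiny-fruited non-bitter: 280 × 3/16 = 52.5
  smooth-fruited bitter: 280 × 3/16 = 52.5
  smooth-fruited non-bitter: 280 × 1/16 = 17.5
χ² = Σ (O − E)² / E
  spiny-fruited bitter: (157 − 157.5)² / 157.5 = 0.0016
  spiny-fruited non-bitter: (55 − 52.5)² / 52.5 = 0.1190
  smooth-fruited bitter: (52 − 52.5)² / 52.5 = 0.0048
  smooth-fruited non-bitter: (16 − 17.5)² / 17.5 = 0.1286
χ² = 0.0016 + 0.1190 + 0.0048 + 0.1286 = 0.254

0.254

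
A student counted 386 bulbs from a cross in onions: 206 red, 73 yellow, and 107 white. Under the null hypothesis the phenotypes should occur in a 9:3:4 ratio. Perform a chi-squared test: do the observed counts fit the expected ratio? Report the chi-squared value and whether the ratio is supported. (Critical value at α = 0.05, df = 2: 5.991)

The 9:3:4 ratio has 16 parts, so with N = 386 the expected counts are:
  red: 386 × 9/16 = 217.125
  yellow: 386 × 3/16 = 72.375
  white: 386 × 4/16 = 96.5
χ² = Σ (O − E)² / E
  red: (206 − 217.125)² / 217.125 = 0.5700
  yellow: (73 − 72.375)² / 72.375 = 0.0054
  white: (107 − 96.5)² / 96.5 = 1.1425
χ² = 0.5700 + 0.0054 + 1.1425 = 1.7179 ≈ 1.718
Degrees of freedom = 3 − 1 = 2; critical value at α = 0.05 is 5.991.
Since 1.718 < 5.991, we fail to reject the null hypothesis — the data are consistent with the 9:3:4 ratio.

1.718; consistent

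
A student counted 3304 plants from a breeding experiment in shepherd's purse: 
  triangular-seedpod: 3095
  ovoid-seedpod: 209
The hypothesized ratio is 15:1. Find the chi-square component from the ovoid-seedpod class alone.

Expected counts for N = 3304 under a 15:1 ratio (total parts = 16):
  triangular-seedpod: 3304 × 15/16 = 3097.5
  ovoid-seedpod: 3304 × 1/16 = 206.5
Contribution of ovoid-seedpod: (209 − 206.5)² / 206.5 = 0.0303

0.030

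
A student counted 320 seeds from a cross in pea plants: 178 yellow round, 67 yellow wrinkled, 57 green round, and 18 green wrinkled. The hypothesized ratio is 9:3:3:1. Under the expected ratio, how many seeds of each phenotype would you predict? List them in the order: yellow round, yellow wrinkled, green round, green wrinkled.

180, 60, 60, 20

Under the 9:3:3:1 hypothesis (Σ ratio = 16, N = 320):
  yellow round: 320 × 9/16 = 180
  yellow wrinkled: 320 × 3/16 = 60
  green round: 320 × 3/16 = 60
  green wrinkled: 320 × 1/16 = 20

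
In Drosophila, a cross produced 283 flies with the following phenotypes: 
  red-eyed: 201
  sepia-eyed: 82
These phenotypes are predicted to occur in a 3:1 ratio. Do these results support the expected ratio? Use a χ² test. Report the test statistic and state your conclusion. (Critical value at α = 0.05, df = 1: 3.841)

2.385; consistent

Under the 3:1 hypothesis (Σ ratio = 4, N = 283):
  red-eyed: 283 × 3/4 = 212.25
  sepia-eyed: 283 × 1/4 = 70.75
χ² = Σ (O − E)² / E
  red-eyed: (201 − 212.25)² / 212.25 = 0.5963
  sepia-eyed: (82 − 70.75)² / 70.75 = 1.7889
χ² = 0.5963 + 1.7889 = 2.3852 ≈ 2.385
Degrees of freedom = 2 − 1 = 1; critical value at α = 0.05 is 3.841.
Since 2.385 < 3.841, we fail to reject the null hypothesis — the data are consistent with the 3:1 ratio.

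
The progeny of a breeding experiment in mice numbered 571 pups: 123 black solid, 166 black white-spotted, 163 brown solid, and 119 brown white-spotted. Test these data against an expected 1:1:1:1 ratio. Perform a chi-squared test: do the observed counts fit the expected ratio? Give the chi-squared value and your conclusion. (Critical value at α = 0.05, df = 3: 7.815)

13.343; not consistent

The 1:1:1:1 ratio has 4 parts, so with N = 571 the expected counts are:
  black solid: 571 × 1/4 = 142.75
  black white-spotted: 571 × 1/4 = 142.75
  brown solid: 571 × 1/4 = 142.75
  brown white-spotted: 571 × 1/4 = 142.75
χ² = Σ (O − E)² / E
  black solid: (123 − 142.75)² / 142.75 = 2.7325
  black white-spotted: (166 − 142.75)² / 142.75 = 3.7868
  brown solid: (163 − 142.75)² / 142.75 = 2.8726
  brown white-spotted: (119 − 142.75)² / 142.75 = 3.9514
χ² = 2.7325 + 3.7868 + 2.8726 + 3.9514 = 13.3433 ≈ 13.343
Degrees of freedom = 4 − 1 = 3; critical value at α = 0.05 is 7.815.
Since 13.343 > 7.815, we reject the null hypothesis — the data do not fit the 1:1:1:1 ratio.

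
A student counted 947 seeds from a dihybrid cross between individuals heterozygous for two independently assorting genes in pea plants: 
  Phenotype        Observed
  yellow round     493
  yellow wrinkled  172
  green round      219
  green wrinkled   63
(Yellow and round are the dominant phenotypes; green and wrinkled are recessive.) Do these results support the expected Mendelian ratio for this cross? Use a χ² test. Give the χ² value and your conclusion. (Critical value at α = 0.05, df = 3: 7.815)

13.047; not consistent

A dihybrid F₂ with independent assortment and complete dominance at both loci gives a 9:3:3:1 phenotypic ratio.
The 9:3:3:1 ratio has 16 parts, so with N = 947 the expected counts are:
  yellow round: 947 × 9/16 = 532.6875
  yellow wrinkled: 947 × 3/16 = 177.5625
  green round: 947 × 3/16 = 177.5625
  green wrinkled: 947 × 1/16 = 59.1875
χ² = Σ (O − E)² / E
  yellow round: (493 − 532.6875)² / 532.6875 = 2.9569
  yellow wrinkled: (172 − 177.5625)² / 177.5625 = 0.1743
  green round: (219 − 177.5625)² / 177.5625 = 9.6702
  green wrinkled: (63 − 59.1875)² / 59.1875 = 0.2456
χ² = 2.9569 + 0.1743 + 9.6702 + 0.2456 = 13.047
Degrees of freedom = 4 − 1 = 3; critical value at α = 0.05 is 7.815.
Since 13.047 > 7.815, we reject the null hypothesis — the data do not fit the 9:3:3:1 ratio.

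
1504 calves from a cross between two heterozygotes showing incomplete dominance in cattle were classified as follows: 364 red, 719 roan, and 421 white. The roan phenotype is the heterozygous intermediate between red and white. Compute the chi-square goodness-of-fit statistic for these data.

7.217

With incomplete dominance, a heterozygote × heterozygote cross gives a 1:2:1 phenotypic ratio.
Under the 1:2:1 hypothesis (Σ ratio = 4, N = 1504):
  red: 1504 × 1/4 = 376
  roan: 1504 × 2/4 = 752
  white: 1504 × 1/4 = 376
χ² = Σ (O − E)² / E
  red: (364 − 376)² / 376 = 0.3830
  roan: (719 − 752)² / 752 = 1.4481
  white: (421 − 376)² / 376 = 5.3856
χ² = 0.3830 + 1.4481 + 5.3856 = 7.2167 ≈ 7.217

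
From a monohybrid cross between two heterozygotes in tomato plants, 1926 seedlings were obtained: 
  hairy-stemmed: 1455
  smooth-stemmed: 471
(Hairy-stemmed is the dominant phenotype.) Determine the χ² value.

0.305

For a monohybrid cross between heterozygotes with complete dominance, the expected phenotypic ratio is 3:1.
Under the 3:1 hypothesis (Σ ratio = 4, N = 1926):
  hairy-stemmed: 1926 × 3/4 = 1444.5
  smooth-stemmed: 1926 × 1/4 = 481.5
χ² = Σ (O − E)² / E
  hairy-stemmed: (1455 − 1444.5)² / 1444.5 = 0.0763
  smooth-stemmed: (471 − 481.5)² / 481.5 = 0.2290
χ² = 0.0763 + 0.2290 = 0.3053 ≈ 0.305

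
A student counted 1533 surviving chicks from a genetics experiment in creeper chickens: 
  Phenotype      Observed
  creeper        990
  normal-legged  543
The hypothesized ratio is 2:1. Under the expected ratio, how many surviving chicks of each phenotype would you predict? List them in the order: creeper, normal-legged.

1022, 511

Expected counts for N = 1533 under a 2:1 ratio (total parts = 3):
  creeper: 1533 × 2/3 = 1022
  normal-legged: 1533 × 1/3 = 511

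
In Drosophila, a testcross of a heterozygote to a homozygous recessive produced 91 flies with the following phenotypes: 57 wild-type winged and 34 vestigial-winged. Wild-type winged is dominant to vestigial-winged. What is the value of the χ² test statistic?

A testcross of a heterozygote (Aa × aa) gives a 1:1 phenotypic ratio.
Total ratio parts = 2. Expected numbers out of 91:
  wild-type winged: 91 × 1/2 = 45.5
  vestigial-winged: 91 × 1/2 = 45.5
χ² = Σ (O − E)² / E
  wild-type winged: (57 − 45.5)² / 45.5 = 2.9066
  vestigial-winged: (34 − 45.5)² / 45.5 = 2.9066
χ² = 2.9066 + 2.9066 = 5.8132 ≈ 5.813

5.813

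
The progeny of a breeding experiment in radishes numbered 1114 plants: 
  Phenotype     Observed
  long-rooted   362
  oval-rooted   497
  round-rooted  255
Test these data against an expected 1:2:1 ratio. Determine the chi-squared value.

33.481

Expected counts for N = 1114 under a 1:2:1 ratio (total parts = 4):
  long-rooted: 1114 × 1/4 = 278.5
  oval-rooted: 1114 × 2/4 = 557
  round-rooted: 1114 × 1/4 = 278.5
χ² = Σ (O − E)² / E
  long-rooted: (362 − 278.5)² / 278.5 = 25.0350
  oval-rooted: (497 − 557)² / 557 = 6.4632
  round-rooted: (255 − 278.5)² / 278.5 = 1.9829
χ² = 25.0350 + 6.4632 + 1.9829 = 33.4811 ≈ 33.481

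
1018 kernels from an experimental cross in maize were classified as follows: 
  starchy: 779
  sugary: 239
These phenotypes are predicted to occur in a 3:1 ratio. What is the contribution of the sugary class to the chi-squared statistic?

0.944

The 3:1 ratio has 4 parts, so with N = 1018 the expected counts are:
  starchy: 1018 × 3/4 = 763.5
  sugary: 1018 × 1/4 = 254.5
Contribution of sugary: (239 − 254.5)² / 254.5 = 0.9440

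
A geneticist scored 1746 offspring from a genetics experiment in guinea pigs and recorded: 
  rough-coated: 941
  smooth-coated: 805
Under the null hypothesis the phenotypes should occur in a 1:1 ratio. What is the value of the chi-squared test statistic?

10.593

The 1:1 ratio has 2 parts, so with N = 1746 the expected counts are:
  rough-coated: 1746 × 1/2 = 873
  smooth-coated: 1746 × 1/2 = 873
χ² = Σ (O − E)² / E
  rough-coated: (941 − 873)² / 873 = 5.2967
  smooth-coated: (805 − 873)² / 873 = 5.2967
χ² = 5.2967 + 5.2967 = 10.5934 ≈ 10.593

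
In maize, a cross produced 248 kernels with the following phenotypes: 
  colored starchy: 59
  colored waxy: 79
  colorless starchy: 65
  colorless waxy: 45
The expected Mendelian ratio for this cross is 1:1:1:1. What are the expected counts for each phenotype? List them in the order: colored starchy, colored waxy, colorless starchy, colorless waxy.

Total ratio parts = 4. Expected numbers out of 248:
  colored starchy: 248 × 1/4 = 62
  colored waxy: 248 × 1/4 = 62
  colorless starchy: 248 × 1/4 = 62
  colorless waxy: 248 × 1/4 = 62

62, 62, 62, 62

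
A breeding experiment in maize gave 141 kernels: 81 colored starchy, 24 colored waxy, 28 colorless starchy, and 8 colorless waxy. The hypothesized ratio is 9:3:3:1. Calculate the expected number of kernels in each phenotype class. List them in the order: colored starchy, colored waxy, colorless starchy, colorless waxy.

Total ratio parts = 16. Expected numbers out of 141:
  colored starchy: 141 × 9/16 = 79.3125
  colored waxy: 141 × 3/16 = 26.4375
  colorless starchy: 141 × 3/16 = 26.4375
  colorless waxy: 141 × 1/16 = 8.8125

79.3125, 26.4375, 26.4375, 8.8125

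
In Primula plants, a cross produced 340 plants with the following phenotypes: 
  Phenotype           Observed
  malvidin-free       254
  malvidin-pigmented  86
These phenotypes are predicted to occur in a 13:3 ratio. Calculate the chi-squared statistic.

9.558

Under the 13:3 hypothesis (Σ ratio = 16, N = 340):
  malvidin-free: 340 × 13/16 = 276.25
  malvidin-pigmented: 340 × 3/16 = 63.75
χ² = Σ (O − E)² / E
  malvidin-free: (254 − 276.25)² / 276.25 = 1.7921
  malvidin-pigmented: (86 − 63.75)² / 63.75 = 7.7657
χ² = 1.7921 + 7.7657 = 9.5578 ≈ 9.558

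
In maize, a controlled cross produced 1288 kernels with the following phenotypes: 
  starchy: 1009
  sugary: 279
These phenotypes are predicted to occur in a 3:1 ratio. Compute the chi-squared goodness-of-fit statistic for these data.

Under the 3:1 hypothesis (Σ ratio = 4, N = 1288):
  starchy: 1288 × 3/4 = 966
  sugary: 1288 × 1/4 = 322
χ² = Σ (O − E)² / E
  starchy: (1009 − 966)² / 966 = 1.9141
  sugary: (279 − 322)² / 322 = 5.7422
χ² = 1.9141 + 5.7422 = 7.6563 ≈ 7.656

7.656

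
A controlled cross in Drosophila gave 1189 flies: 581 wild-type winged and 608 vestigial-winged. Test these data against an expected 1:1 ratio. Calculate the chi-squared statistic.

0.613

The 1:1 ratio has 2 parts, so with N = 1189 the expected counts are:
  wild-type winged: 1189 × 1/2 = 594.5
  vestigial-winged: 1189 × 1/2 = 594.5
χ² = Σ (O − E)² / E
  wild-type winged: (581 − 594.5)² / 594.5 = 0.3066
  vestigial-winged: (608 − 594.5)² / 594.5 = 0.3066
χ² = 0.3066 + 0.3066 = 0.6132 ≈ 0.613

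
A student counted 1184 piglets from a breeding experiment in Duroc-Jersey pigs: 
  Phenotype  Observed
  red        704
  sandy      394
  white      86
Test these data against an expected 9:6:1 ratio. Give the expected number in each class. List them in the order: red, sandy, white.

666, 444, 74

The 9:6:1 ratio has 16 parts, so with N = 1184 the expected counts are:
  red: 1184 × 9/16 = 666
  sandy: 1184 × 6/16 = 444
  white: 1184 × 1/16 = 74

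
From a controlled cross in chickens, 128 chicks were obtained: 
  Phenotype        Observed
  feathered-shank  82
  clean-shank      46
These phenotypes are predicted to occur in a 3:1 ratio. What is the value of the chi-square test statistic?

Expected counts for N = 128 under a 3:1 ratio (total parts = 4):
  feathered-shank: 128 × 3/4 = 96
  clean-shank: 128 × 1/4 = 32
χ² = Σ (O − E)² / E
  feathered-shank: (82 − 96)² / 96 = 2.0417
  clean-shank: (46 − 32)² / 32 = 6.1250
χ² = 2.0417 + 6.1250 = 8.1667 ≈ 8.167

8.167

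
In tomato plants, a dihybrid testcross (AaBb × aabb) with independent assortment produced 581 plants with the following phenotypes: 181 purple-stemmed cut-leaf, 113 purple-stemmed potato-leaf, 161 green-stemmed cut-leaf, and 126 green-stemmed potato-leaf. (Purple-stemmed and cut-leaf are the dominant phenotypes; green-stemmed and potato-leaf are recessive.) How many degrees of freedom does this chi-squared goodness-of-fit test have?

A dihybrid testcross with independent assortment gives a 1:1:1:1 ratio.
A goodness-of-fit test with 4 phenotype classes has df = 4 − 1 = 3.

3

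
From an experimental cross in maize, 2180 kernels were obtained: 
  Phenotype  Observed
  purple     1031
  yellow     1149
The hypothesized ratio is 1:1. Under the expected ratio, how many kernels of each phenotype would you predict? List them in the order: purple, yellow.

The 1:1 ratio has 2 parts, so with N = 2180 the expected counts are:
  purple: 2180 × 1/2 = 1090
  yellow: 2180 × 1/2 = 1090

1090, 1090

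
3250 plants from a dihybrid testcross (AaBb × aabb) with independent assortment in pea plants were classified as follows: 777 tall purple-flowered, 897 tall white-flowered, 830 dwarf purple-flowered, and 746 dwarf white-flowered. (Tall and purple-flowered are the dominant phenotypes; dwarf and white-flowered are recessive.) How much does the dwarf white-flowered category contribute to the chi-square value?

5.443

A dihybrid testcross with independent assortment gives a 1:1:1:1 ratio.
The 1:1:1:1 ratio has 4 parts, so with N = 3250 the expected counts are:
  tall purple-flowered: 3250 × 1/4 = 812.5
  tall white-flowered: 3250 × 1/4 = 812.5
  dwarf purple-flowered: 3250 × 1/4 = 812.5
  dwarf white-flowered: 3250 × 1/4 = 812.5
Contribution of dwarf white-flowered: (746 − 812.5)² / 812.5 = 5.4428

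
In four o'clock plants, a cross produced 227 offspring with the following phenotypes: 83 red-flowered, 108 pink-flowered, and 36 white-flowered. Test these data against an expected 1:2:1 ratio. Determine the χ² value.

19.996

The 1:2:1 ratio has 4 parts, so with N = 227 the expected counts are:
  red-flowered: 227 × 1/4 = 56.75
  pink-flowered: 227 × 2/4 = 113.5
  white-flowered: 227 × 1/4 = 56.75
χ² = Σ (O − E)² / E
  red-flowered: (83 − 56.75)² / 56.75 = 12.1421
  pink-flowered: (108 − 113.5)² / 113.5 = 0.2665
  white-flowered: (36 − 56.75)² / 56.75 = 7.5870
χ² = 12.1421 + 0.2665 + 7.5870 = 19.9956 ≈ 19.996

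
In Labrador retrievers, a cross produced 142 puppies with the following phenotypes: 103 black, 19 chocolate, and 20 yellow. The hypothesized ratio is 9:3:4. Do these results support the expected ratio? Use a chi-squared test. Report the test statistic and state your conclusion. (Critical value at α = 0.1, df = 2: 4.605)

15.646; not consistent

Total ratio parts = 16. Expected numbers out of 142:
  black: 142 × 9/16 = 79.875
  chocolate: 142 × 3/16 = 26.625
  yellow: 142 × 4/16 = 35.5
χ² = Σ (O − E)² / E
  black: (103 − 79.875)² / 79.875 = 6.6950
  chocolate: (19 − 26.625)² / 26.625 = 2.1837
  yellow: (20 − 35.5)² / 35.5 = 6.7676
χ² = 6.6950 + 2.1837 + 6.7676 = 15.6463 ≈ 15.646
Degrees of freedom = 3 − 1 = 2; critical value at α = 0.1 is 4.605.
Since 15.646 > 4.605, we reject the null hypothesis — the data do not fit the 9:3:4 ratio.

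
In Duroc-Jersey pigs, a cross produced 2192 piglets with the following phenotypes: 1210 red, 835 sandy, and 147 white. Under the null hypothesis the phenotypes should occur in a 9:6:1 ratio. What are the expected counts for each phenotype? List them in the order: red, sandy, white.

1233, 822, 137

The 9:6:1 ratio has 16 parts, so with N = 2192 the expected counts are:
  red: 2192 × 9/16 = 1233
  sandy: 2192 × 6/16 = 822
  white: 2192 × 1/16 = 137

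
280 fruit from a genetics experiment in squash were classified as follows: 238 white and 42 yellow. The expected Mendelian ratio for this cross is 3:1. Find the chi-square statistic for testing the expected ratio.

14.933

The 3:1 ratio has 4 parts, so with N = 280 the expected counts are:
  white: 280 × 3/4 = 210
  yellow: 280 × 1/4 = 70
χ² = Σ (O − E)² / E
  white: (238 − 210)² / 210 = 3.7333
  yellow: (42 − 70)² / 70 = 11.2000
χ² = 3.7333 + 11.2000 = 14.9333 ≈ 14.933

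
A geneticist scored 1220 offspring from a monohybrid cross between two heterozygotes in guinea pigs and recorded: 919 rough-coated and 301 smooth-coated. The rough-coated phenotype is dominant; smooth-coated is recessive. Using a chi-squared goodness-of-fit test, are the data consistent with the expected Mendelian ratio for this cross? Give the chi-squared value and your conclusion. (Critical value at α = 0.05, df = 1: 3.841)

0.070; consistent

For a monohybrid cross between heterozygotes with complete dominance, the expected phenotypic ratio is 3:1.
Total ratio parts = 4. Expected numbers out of 1220:
  rough-coated: 1220 × 3/4 = 915
  smooth-coated: 1220 × 1/4 = 305
χ² = Σ (O − E)² / E
  rough-coated: (919 − 915)² / 915 = 0.0175
  smooth-coated: (301 − 305)² / 305 = 0.0525
χ² = 0.0175 + 0.0525 = 0.070
Degrees of freedom = 2 − 1 = 1; critical value at α = 0.05 is 3.841.
Since 0.070 < 3.841, we fail to reject the null hypothesis — the data are consistent with the 3:1 ratio.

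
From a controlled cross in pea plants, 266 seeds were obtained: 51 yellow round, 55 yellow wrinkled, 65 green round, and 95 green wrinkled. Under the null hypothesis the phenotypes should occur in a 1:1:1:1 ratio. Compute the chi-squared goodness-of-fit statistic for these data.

17.850

Under the 1:1:1:1 hypothesis (Σ ratio = 4, N = 266):
  yellow round: 266 × 1/4 = 66.5
  yellow wrinkled: 266 × 1/4 = 66.5
  green round: 266 × 1/4 = 66.5
  green wrinkled: 266 × 1/4 = 66.5
χ² = Σ (O − E)² / E
  yellow round: (51 − 66.5)² / 66.5 = 3.6128
  yellow wrinkled: (55 − 66.5)² / 66.5 = 1.9887
  green round: (65 − 66.5)² / 66.5 = 0.0338
  green wrinkled: (95 − 66.5)² / 66.5 = 12.2143
χ² = 3.6128 + 1.9887 + 0.0338 + 12.2143 = 17.8496 ≈ 17.850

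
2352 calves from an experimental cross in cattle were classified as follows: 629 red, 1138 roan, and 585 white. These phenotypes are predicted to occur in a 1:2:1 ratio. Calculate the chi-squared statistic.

4.102

Under the 1:2:1 hypothesis (Σ ratio = 4, N = 2352):
  red: 2352 × 1/4 = 588
  roan: 2352 × 2/4 = 1176
  white: 2352 × 1/4 = 588
χ² = Σ (O − E)² / E
  red: (629 − 588)² / 588 = 2.8588
  roan: (1138 − 1176)² / 1176 = 1.2279
  white: (585 − 588)² / 588 = 0.0153
χ² = 2.8588 + 1.2279 + 0.0153 = 4.102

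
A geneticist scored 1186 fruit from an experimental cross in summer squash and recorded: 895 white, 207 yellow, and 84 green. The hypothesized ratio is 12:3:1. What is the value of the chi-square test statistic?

2.413

Expected counts for N = 1186 under a 12:3:1 ratio (total parts = 16):
  white: 1186 × 12/16 = 889.5
  yellow: 1186 × 3/16 = 222.375
  green: 1186 × 1/16 = 74.125
χ² = Σ (O − E)² / E
  white: (895 − 889.5)² / 889.5 = 0.0340
  yellow: (207 − 222.375)² / 222.375 = 1.0630
  green: (84 − 74.125)² / 74.125 = 1.3156
χ² = 0.0340 + 1.0630 + 1.3156 = 2.4126 ≈ 2.413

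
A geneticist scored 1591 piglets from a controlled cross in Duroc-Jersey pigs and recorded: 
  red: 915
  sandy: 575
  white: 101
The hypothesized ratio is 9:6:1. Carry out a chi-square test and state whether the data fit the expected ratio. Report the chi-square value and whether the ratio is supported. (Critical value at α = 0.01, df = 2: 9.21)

1.258; consistent

Under the 9:6:1 hypothesis (Σ ratio = 16, N = 1591):
  red: 1591 × 9/16 = 894.9375
  sandy: 1591 × 6/16 = 596.625
  white: 1591 × 1/16 = 99.4375
χ² = Σ (O − E)² / E
  red: (915 − 894.9375)² / 894.9375 = 0.4498
  sandy: (575 − 596.625)² / 596.625 = 0.7838
  white: (101 − 99.4375)² / 99.4375 = 0.0246
χ² = 0.4498 + 0.7838 + 0.0246 = 1.2582 ≈ 1.258
Degrees of freedom = 3 − 1 = 2; critical value at α = 0.01 is 9.21.
Since 1.258 < 9.21, we fail to reject the null hypothesis — the data are consistent with the 9:6:1 ratio.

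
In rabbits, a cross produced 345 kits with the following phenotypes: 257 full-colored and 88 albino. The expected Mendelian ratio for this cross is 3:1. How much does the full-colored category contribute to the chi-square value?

0.012

Expected counts for N = 345 under a 3:1 ratio (total parts = 4):
  full-colored: 345 × 3/4 = 258.75
  albino: 345 × 1/4 = 86.25
Contribution of full-colored: (257 − 258.75)² / 258.75 = 0.0118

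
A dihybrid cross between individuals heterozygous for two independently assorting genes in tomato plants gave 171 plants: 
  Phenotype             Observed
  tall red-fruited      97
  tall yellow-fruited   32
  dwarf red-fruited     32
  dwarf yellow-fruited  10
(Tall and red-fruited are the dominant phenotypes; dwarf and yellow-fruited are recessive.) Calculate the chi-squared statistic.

A dihybrid F₂ with independent assortment and complete dominance at both loci gives a 9:3:3:1 phenotypic ratio.
Expected counts for N = 171 under a 9:3:3:1 ratio (total parts = 16):
  tall red-fruited: 171 × 9/16 = 96.1875
  tall yellow-fruited: 171 × 3/16 = 32.0625
  dwarf red-fruited: 171 × 3/16 = 32.0625
  dwarf yellow-fruited: 171 × 1/16 = 10.6875
χ² = Σ (O − E)² / E
  tall red-fruited: (97 − 96.1875)² / 96.1875 = 0.0069
  tall yellow-fruited: (32 − 32.0625)² / 32.0625 = 0.0001
  dwarf red-fruited: (32 − 32.0625)² / 32.0625 = 0.0001
  dwarf yellow-fruited: (10 − 10.6875)² / 10.6875 = 0.0442
χ² = 0.0069 + 0.0001 + 0.0001 + 0.0442 = 0.0513 ≈ 0.051

0.051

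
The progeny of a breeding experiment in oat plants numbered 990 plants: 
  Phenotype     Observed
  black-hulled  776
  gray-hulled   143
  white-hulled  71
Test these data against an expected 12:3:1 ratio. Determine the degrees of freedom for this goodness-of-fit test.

A goodness-of-fit test with 3 phenotype classes has df = 3 − 1 = 2.

2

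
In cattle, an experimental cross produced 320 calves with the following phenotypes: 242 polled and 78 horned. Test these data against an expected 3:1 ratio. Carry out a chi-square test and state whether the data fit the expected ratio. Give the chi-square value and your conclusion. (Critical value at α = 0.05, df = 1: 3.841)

Expected counts for N = 320 under a 3:1 ratio (total parts = 4):
  polled: 320 × 3/4 = 240
  horned: 320 × 1/4 = 80
χ² = Σ (O − E)² / E
  polled: (242 − 240)² / 240 = 0.0167
  horned: (78 − 80)² / 80 = 0.0500
χ² = 0.0167 + 0.0500 = 0.0667 ≈ 0.067
Degrees of freedom = 2 − 1 = 1; critical value at α = 0.05 is 3.841.
Since 0.067 < 3.841, we fail to reject the null hypothesis — the data are consistent with the 3:1 ratio.

0.067; consistent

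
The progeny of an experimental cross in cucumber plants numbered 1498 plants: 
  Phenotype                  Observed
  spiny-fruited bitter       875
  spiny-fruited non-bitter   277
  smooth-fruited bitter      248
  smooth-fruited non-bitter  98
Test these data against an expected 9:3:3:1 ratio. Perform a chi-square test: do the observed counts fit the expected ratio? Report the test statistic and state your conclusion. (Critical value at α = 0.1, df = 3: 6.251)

5.350; consistent

Under the 9:3:3:1 hypothesis (Σ ratio = 16, N = 1498):
  spiny-fruited bitter: 1498 × 9/16 = 842.625
  spiny-fruited non-bitter: 1498 × 3/16 = 280.875
  smooth-fruited bitter: 1498 × 3/16 = 280.875
  smooth-fruited non-bitter: 1498 × 1/16 = 93.625
χ² = Σ (O − E)² / E
  spiny-fruited bitter: (875 − 842.625)² / 842.625 = 1.2439
  spiny-fruited non-bitter: (277 − 280.875)² / 280.875 = 0.0535
  smooth-fruited bitter: (248 − 280.875)² / 280.875 = 3.8479
  smooth-fruited non-bitter: (98 − 93.625)² / 93.625 = 0.2044
χ² = 1.2439 + 0.0535 + 3.8479 + 0.2044 = 5.3497 ≈ 5.350
Degrees of freedom = 4 − 1 = 3; critical value at α = 0.1 is 6.251.
Since 5.350 < 6.251, we fail to reject the null hypothesis — the data are consistent with the 9:3:3:1 ratio.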